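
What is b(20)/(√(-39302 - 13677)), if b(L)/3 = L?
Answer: -60*I*√52979/52979 ≈ -0.26067*I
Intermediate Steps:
b(L) = 3*L
b(20)/(√(-39302 - 13677)) = (3*20)/(√(-39302 - 13677)) = 60/(√(-52979)) = 60/((I*√52979)) = 60*(-I*√52979/52979) = -60*I*√52979/52979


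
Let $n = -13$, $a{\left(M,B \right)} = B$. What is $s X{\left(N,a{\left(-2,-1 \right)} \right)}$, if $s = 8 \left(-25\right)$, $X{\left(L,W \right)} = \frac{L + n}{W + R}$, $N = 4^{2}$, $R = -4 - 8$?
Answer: $\frac{600}{13} \approx 46.154$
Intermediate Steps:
$R = -12$ ($R = -4 - 8 = -12$)
$N = 16$
$X{\left(L,W \right)} = \frac{-13 + L}{-12 + W}$ ($X{\left(L,W \right)} = \frac{L - 13}{W - 12} = \frac{-13 + L}{-12 + W}$)
$s = -200$
$s X{\left(N,a{\left(-2,-1 \right)} \right)} = - 200 \frac{-13 + 16}{-12 - 1} = - 200 \frac{1}{-13} \cdot 3 = - 200 \left(\left(- \frac{1}{13}\right) 3\right) = \left(-200\right) \left(- \frac{3}{13}\right) = \frac{600}{13}$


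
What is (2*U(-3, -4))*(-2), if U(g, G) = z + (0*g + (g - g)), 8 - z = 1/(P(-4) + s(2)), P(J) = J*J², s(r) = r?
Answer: -994/31 ≈ -32.065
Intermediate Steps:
P(J) = J³
z = 497/62 (z = 8 - 1/((-4)³ + 2) = 8 - 1/(-64 + 2) = 8 - 1/(-62) = 8 - 1*(-1/62) = 8 + 1/62 = 497/62 ≈ 8.0161)
U(g, G) = 497/62 (U(g, G) = 497/62 + (0*g + (g - g)) = 497/62 + (0 + 0) = 497/62 + 0 = 497/62)
(2*U(-3, -4))*(-2) = (2*(497/62))*(-2) = (497/31)*(-2) = -994/31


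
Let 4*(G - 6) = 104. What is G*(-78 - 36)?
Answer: -3648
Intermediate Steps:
G = 32 (G = 6 + (¼)*104 = 6 + 26 = 32)
G*(-78 - 36) = 32*(-78 - 36) = 32*(-114) = -3648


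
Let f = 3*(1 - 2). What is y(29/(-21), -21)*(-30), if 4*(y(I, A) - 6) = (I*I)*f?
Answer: -13435/98 ≈ -137.09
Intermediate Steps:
f = -3 (f = 3*(-1) = -3)
y(I, A) = 6 - 3*I²/4 (y(I, A) = 6 + ((I*I)*(-3))/4 = 6 + (I²*(-3))/4 = 6 + (-3*I²)/4 = 6 - 3*I²/4)
y(29/(-21), -21)*(-30) = (6 - 3*(29/(-21))²/4)*(-30) = (6 - 3*(29*(-1/21))²/4)*(-30) = (6 - 3*(-29/21)²/4)*(-30) = (6 - ¾*841/441)*(-30) = (6 - 841/588)*(-30) = (2687/588)*(-30) = -13435/98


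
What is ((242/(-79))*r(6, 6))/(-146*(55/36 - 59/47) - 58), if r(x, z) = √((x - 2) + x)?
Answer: 204732*√10/6534959 ≈ 0.099070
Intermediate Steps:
r(x, z) = √(-2 + 2*x) (r(x, z) = √((-2 + x) + x) = √(-2 + 2*x))
((242/(-79))*r(6, 6))/(-146*(55/36 - 59/47) - 58) = ((242/(-79))*√(-2 + 2*6))/(-146*(55/36 - 59/47) - 58) = ((242*(-1/79))*√(-2 + 12))/(-146*(55*(1/36) - 59*1/47) - 58) = (-242*√10/79)/(-146*(55/36 - 59/47) - 58) = (-242*√10/79)/(-146*461/1692 - 58) = (-242*√10/79)/(-33653/846 - 58) = (-242*√10/79)/(-82721/846) = -242*√10/79*(-846/82721) = 204732*√10/6534959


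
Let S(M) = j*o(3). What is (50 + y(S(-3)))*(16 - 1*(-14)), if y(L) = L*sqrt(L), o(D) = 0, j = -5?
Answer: 1500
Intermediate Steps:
S(M) = 0 (S(M) = -5*0 = 0)
y(L) = L**(3/2)
(50 + y(S(-3)))*(16 - 1*(-14)) = (50 + 0**(3/2))*(16 - 1*(-14)) = (50 + 0)*(16 + 14) = 50*30 = 1500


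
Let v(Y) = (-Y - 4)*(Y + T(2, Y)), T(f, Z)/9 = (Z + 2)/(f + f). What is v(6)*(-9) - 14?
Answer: 2146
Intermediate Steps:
T(f, Z) = 9*(2 + Z)/(2*f) (T(f, Z) = 9*((Z + 2)/(f + f)) = 9*((2 + Z)/((2*f))) = 9*((2 + Z)*(1/(2*f))) = 9*((2 + Z)/(2*f)) = 9*(2 + Z)/(2*f))
v(Y) = (-4 - Y)*(9/2 + 13*Y/4) (v(Y) = (-Y - 4)*(Y + (9/2)*(2 + Y)/2) = (-4 - Y)*(Y + (9/2)*(1/2)*(2 + Y)) = (-4 - Y)*(Y + (9/2 + 9*Y/4)) = (-4 - Y)*(9/2 + 13*Y/4))
v(6)*(-9) - 14 = (-18 - 35/2*6 - 13/4*6**2)*(-9) - 14 = (-18 - 105 - 13/4*36)*(-9) - 14 = (-18 - 105 - 117)*(-9) - 14 = -240*(-9) - 14 = 2160 - 14 = 2146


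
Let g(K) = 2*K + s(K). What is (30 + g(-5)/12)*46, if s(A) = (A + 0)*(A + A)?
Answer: 4600/3 ≈ 1533.3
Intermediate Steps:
s(A) = 2*A² (s(A) = A*(2*A) = 2*A²)
g(K) = 2*K + 2*K²
(30 + g(-5)/12)*46 = (30 + (2*(-5)*(1 - 5))/12)*46 = (30 + (2*(-5)*(-4))*(1/12))*46 = (30 + 40*(1/12))*46 = (30 + 10/3)*46 = (100/3)*46 = 4600/3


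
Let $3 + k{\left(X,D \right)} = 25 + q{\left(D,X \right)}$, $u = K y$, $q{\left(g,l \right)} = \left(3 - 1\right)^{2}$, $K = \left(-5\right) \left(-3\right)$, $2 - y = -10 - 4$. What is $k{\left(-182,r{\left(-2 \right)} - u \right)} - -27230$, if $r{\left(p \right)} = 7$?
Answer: $27256$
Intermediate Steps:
$y = 16$ ($y = 2 - \left(-10 - 4\right) = 2 - -14 = 2 + 14 = 16$)
$K = 15$
$q{\left(g,l \right)} = 4$ ($q{\left(g,l \right)} = 2^{2} = 4$)
$u = 240$ ($u = 15 \cdot 16 = 240$)
$k{\left(X,D \right)} = 26$ ($k{\left(X,D \right)} = -3 + \left(25 + 4\right) = -3 + 29 = 26$)
$k{\left(-182,r{\left(-2 \right)} - u \right)} - -27230 = 26 - -27230 = 26 + 27230 = 27256$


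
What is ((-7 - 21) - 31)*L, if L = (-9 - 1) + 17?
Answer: -413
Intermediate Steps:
L = 7 (L = -10 + 17 = 7)
((-7 - 21) - 31)*L = ((-7 - 21) - 31)*7 = (-28 - 31)*7 = -59*7 = -413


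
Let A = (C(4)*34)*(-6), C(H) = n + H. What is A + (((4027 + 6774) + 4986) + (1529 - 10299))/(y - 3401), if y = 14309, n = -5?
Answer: 744083/3636 ≈ 204.64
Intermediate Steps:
C(H) = -5 + H
A = 204 (A = ((-5 + 4)*34)*(-6) = -1*34*(-6) = -34*(-6) = 204)
A + (((4027 + 6774) + 4986) + (1529 - 10299))/(y - 3401) = 204 + (((4027 + 6774) + 4986) + (1529 - 10299))/(14309 - 3401) = 204 + ((10801 + 4986) - 8770)/10908 = 204 + (15787 - 8770)*(1/10908) = 204 + 7017*(1/10908) = 204 + 2339/3636 = 744083/3636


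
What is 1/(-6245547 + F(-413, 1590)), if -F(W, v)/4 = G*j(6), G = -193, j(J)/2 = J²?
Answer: -1/6189963 ≈ -1.6155e-7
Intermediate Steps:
j(J) = 2*J²
F(W, v) = 55584 (F(W, v) = -(-772)*2*6² = -(-772)*2*36 = -(-772)*72 = -4*(-13896) = 55584)
1/(-6245547 + F(-413, 1590)) = 1/(-6245547 + 55584) = 1/(-6189963) = -1/6189963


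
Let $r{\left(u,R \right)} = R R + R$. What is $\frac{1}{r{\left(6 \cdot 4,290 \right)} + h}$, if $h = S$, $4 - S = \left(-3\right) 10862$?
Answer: $\frac{1}{116980} \approx 8.5485 \cdot 10^{-6}$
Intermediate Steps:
$S = 32590$ ($S = 4 - \left(-3\right) 10862 = 4 - -32586 = 4 + 32586 = 32590$)
$r{\left(u,R \right)} = R + R^{2}$ ($r{\left(u,R \right)} = R^{2} + R = R + R^{2}$)
$h = 32590$
$\frac{1}{r{\left(6 \cdot 4,290 \right)} + h} = \frac{1}{290 \left(1 + 290\right) + 32590} = \frac{1}{290 \cdot 291 + 32590} = \frac{1}{84390 + 32590} = \frac{1}{116980}$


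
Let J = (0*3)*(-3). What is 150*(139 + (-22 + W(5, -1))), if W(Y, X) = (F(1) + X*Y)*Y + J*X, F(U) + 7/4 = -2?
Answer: 21975/2 ≈ 10988.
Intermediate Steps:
F(U) = -15/4 (F(U) = -7/4 - 2 = -15/4)
J = 0 (J = 0*(-3) = 0)
W(Y, X) = Y*(-15/4 + X*Y) (W(Y, X) = (-15/4 + X*Y)*Y + 0*X = Y*(-15/4 + X*Y) + 0 = Y*(-15/4 + X*Y))
150*(139 + (-22 + W(5, -1))) = 150*(139 + (-22 + (¼)*5*(-15 + 4*(-1)*5))) = 150*(139 + (-22 + (¼)*5*(-15 - 20))) = 150*(139 + (-22 + (¼)*5*(-35))) = 150*(139 + (-22 - 175/4)) = 150*(139 - 263/4) = 150*(293/4) = 21975/2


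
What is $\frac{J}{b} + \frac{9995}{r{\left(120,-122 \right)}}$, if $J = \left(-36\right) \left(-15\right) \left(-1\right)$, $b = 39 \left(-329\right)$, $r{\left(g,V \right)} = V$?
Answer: $- \frac{42726655}{521794} \approx -81.884$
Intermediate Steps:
$b = -12831$
$J = -540$ ($J = 540 \left(-1\right) = -540$)
$\frac{J}{b} + \frac{9995}{r{\left(120,-122 \right)}} = - \frac{540}{-12831} + \frac{9995}{-122} = \left(-540\right) \left(- \frac{1}{12831}\right) + 9995 \left(- \frac{1}{122}\right) = \frac{180}{4277} - \frac{9995}{122} = - \frac{42726655}{521794}$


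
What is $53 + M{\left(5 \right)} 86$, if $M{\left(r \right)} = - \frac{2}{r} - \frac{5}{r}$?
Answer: $- \frac{337}{5} \approx -67.4$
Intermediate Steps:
$M{\left(r \right)} = - \frac{7}{r}$
$53 + M{\left(5 \right)} 86 = 53 + - \frac{7}{5} \cdot 86 = 53 + \left(-7\right) \frac{1}{5} \cdot 86 = 53 - \frac{602}{5} = - \frac{337}{5}$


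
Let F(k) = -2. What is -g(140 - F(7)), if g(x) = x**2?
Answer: -20164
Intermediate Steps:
-g(140 - F(7)) = -(140 - 1*(-2))**2 = -(140 + 2)**2 = -1*142**2 = -1*20164 = -20164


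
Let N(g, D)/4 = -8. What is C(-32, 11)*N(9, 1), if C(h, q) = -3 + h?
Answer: 1120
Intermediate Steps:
N(g, D) = -32 (N(g, D) = 4*(-8) = -32)
C(-32, 11)*N(9, 1) = (-3 - 32)*(-32) = -35*(-32) = 1120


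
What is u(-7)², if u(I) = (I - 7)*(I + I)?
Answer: 38416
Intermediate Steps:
u(I) = 2*I*(-7 + I) (u(I) = (-7 + I)*(2*I) = 2*I*(-7 + I))
u(-7)² = (2*(-7)*(-7 - 7))² = (2*(-7)*(-14))² = 196² = 38416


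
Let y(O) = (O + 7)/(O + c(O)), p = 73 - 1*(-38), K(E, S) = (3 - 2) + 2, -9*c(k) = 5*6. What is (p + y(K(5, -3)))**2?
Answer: 6561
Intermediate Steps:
c(k) = -10/3 (c(k) = -5*6/9 = -1/9*30 = -10/3)
K(E, S) = 3 (K(E, S) = 1 + 2 = 3)
p = 111 (p = 73 + 38 = 111)
y(O) = (7 + O)/(-10/3 + O) (y(O) = (O + 7)/(O - 10/3) = (7 + O)/(-10/3 + O))
(p + y(K(5, -3)))**2 = (111 + 3*(7 + 3)/(-10 + 3*3))**2 = (111 + 3*10/(-10 + 9))**2 = (111 + 3*10/(-1))**2 = (111 + 3*(-1)*10)**2 = (111 - 30)**2 = 81**2 = 6561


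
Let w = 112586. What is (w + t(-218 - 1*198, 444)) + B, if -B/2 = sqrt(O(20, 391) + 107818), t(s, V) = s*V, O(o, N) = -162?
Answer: -72118 - 4*sqrt(26914) ≈ -72774.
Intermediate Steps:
t(s, V) = V*s
B = -4*sqrt(26914) (B = -2*sqrt(-162 + 107818) = -4*sqrt(26914) ≈ -656.22)
(w + t(-218 - 1*198, 444)) + B = (112586 + 444*(-218 - 1*198)) - 4*sqrt(26914) = (112586 + 444*(-218 - 198)) - 4*sqrt(26914) = (112586 + 444*(-416)) - 4*sqrt(26914) = (112586 - 184704) - 4*sqrt(26914) = -72118 - 4*sqrt(26914)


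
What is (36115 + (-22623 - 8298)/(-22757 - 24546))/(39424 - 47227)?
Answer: -1708378766/369105309 ≈ -4.6284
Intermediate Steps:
(36115 + (-22623 - 8298)/(-22757 - 24546))/(39424 - 47227) = (36115 - 30921/(-47303))/(-7803) = (36115 - 30921*(-1/47303))*(-1/7803) = (36115 + 30921/47303)*(-1/7803) = (1708378766/47303)*(-1/7803) = -1708378766/369105309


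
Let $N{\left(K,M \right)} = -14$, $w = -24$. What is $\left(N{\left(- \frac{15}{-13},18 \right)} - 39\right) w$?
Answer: $1272$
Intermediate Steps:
$\left(N{\left(- \frac{15}{-13},18 \right)} - 39\right) w = \left(-14 - 39\right) \left(-24\right) = \left(-53\right) \left(-24\right) = 1272$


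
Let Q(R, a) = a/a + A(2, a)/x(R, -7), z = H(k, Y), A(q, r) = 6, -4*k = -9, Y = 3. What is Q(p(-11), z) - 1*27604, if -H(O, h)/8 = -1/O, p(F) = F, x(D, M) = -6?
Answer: -27604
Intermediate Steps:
k = 9/4 (k = -¼*(-9) = 9/4 ≈ 2.2500)
H(O, h) = 8/O (H(O, h) = -(-8)/O = 8/O)
z = 32/9 (z = 8/(9/4) = 8*(4/9) = 32/9 ≈ 3.5556)
Q(R, a) = 0 (Q(R, a) = a/a + 6/(-6) = 1 + 6*(-⅙) = 1 - 1 = 0)
Q(p(-11), z) - 1*27604 = 0 - 1*27604 = 0 - 27604 = -27604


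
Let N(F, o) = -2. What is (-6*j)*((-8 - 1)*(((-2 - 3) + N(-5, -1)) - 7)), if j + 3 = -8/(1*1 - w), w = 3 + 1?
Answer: 252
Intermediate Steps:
w = 4
j = -⅓ (j = -3 - 8/(1*1 - 1*4) = -3 - 8/(1 - 4) = -3 - 8/(-3) = -3 - 8*(-⅓) = -3 + 8/3 = -⅓ ≈ -0.33333)
(-6*j)*((-8 - 1)*(((-2 - 3) + N(-5, -1)) - 7)) = (-6*(-⅓))*((-8 - 1)*(((-2 - 3) - 2) - 7)) = 2*(-9*((-5 - 2) - 7)) = 2*(-9*(-7 - 7)) = 2*(-9*(-14)) = 2*126 = 252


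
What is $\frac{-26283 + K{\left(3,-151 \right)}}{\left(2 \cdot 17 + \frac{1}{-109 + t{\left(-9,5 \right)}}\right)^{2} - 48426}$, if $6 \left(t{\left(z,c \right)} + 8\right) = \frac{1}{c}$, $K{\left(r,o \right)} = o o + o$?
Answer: $\frac{44733423273}{582046496330} \approx 0.076855$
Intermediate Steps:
$K{\left(r,o \right)} = o + o^{2}$ ($K{\left(r,o \right)} = o^{2} + o = o + o^{2}$)
$t{\left(z,c \right)} = -8 + \frac{1}{6 c}$
$\frac{-26283 + K{\left(3,-151 \right)}}{\left(2 \cdot 17 + \frac{1}{-109 + t{\left(-9,5 \right)}}\right)^{2} - 48426} = \frac{-26283 - 151 \left(1 - 151\right)}{\left(2 \cdot 17 + \frac{1}{-109 - \left(8 - \frac{1}{6 \cdot 5}\right)}\right)^{2} - 48426} = \frac{-26283 - -22650}{\left(34 + \frac{1}{-109 + \left(-8 + \frac{1}{6} \cdot \frac{1}{5}\right)}\right)^{2} - 48426} = \frac{-26283 + 22650}{\left(34 + \frac{1}{-109 + \left(-8 + \frac{1}{30}\right)}\right)^{2} - 48426} = - \frac{3633}{\left(34 + \frac{1}{-109 - \frac{239}{30}}\right)^{2} - 48426} = - \frac{3633}{\left(34 + \frac{1}{- \frac{3509}{30}}\right)^{2} - 48426} = - \frac{3633}{\left(34 - \frac{30}{3509}\right)^{2} - 48426} = - \frac{3633}{\left(\frac{119276}{3509}\right)^{2} - 48426} = - \frac{3633}{\frac{14226764176}{12313081} - 48426} = - \frac{3633}{- \frac{582046496330}{12313081}} = \left(-3633\right) \left(- \frac{12313081}{582046496330}\right) = \frac{44733423273}{582046496330}$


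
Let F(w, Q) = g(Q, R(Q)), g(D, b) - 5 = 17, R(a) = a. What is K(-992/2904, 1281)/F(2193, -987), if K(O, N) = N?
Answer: 1281/22 ≈ 58.227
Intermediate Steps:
g(D, b) = 22 (g(D, b) = 5 + 17 = 22)
F(w, Q) = 22
K(-992/2904, 1281)/F(2193, -987) = 1281/22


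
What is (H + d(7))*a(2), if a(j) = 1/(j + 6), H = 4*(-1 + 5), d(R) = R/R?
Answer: 17/8 ≈ 2.1250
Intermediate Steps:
d(R) = 1
H = 16 (H = 4*4 = 16)
a(j) = 1/(6 + j)
(H + d(7))*a(2) = (16 + 1)/(6 + 2) = 17/8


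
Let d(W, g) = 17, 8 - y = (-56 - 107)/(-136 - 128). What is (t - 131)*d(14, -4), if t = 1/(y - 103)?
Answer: -56220649/25243 ≈ -2227.2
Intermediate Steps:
y = 1949/264 (y = 8 - (-56 - 107)/(-136 - 128) = 8 - (-163)/(-264) = 8 - (-163)*(-1)/264 = 8 - 1*163/264 = 8 - 163/264 = 1949/264 ≈ 7.3826)
t = -264/25243 (t = 1/(1949/264 - 103) = 1/(-25243/264) = -264/25243 ≈ -0.010458)
(t - 131)*d(14, -4) = (-264/25243 - 131)*17 = -3307097/25243*17 = -56220649/25243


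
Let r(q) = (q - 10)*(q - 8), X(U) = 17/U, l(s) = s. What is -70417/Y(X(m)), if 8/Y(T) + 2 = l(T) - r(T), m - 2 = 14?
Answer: 1134629121/2048 ≈ 5.5402e+5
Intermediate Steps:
m = 16 (m = 2 + 14 = 16)
r(q) = (-10 + q)*(-8 + q)
Y(T) = 8/(-82 - T² + 19*T) (Y(T) = 8/(-2 + (T - (80 + T² - 18*T))) = 8/(-2 + (T + (-80 - T² + 18*T))) = 8/(-2 + (-80 - T² + 19*T)) = 8/(-82 - T² + 19*T))
-70417/Y(X(m)) = -70417/((-8/(82 + (17/16)² - 323/16))) = -70417/((-8/(82 + (17*(1/16))² - 323/16))) = -70417/((-8/(82 + (17/16)² - 19*17/16))) = -70417/((-8/(82 + 289/256 - 323/16))) = -70417/((-8/16113/256)) = -70417/((-8*256/16113)) = -70417/(-2048/16113) = -70417*(-16113/2048) = 1134629121/2048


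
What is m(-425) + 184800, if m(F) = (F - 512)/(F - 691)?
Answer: 206237737/1116 ≈ 1.8480e+5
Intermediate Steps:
m(F) = (-512 + F)/(-691 + F)
m(-425) + 184800 = (-512 - 425)/(-691 - 425) + 184800 = -937/(-1116) + 184800 = -1/1116*(-937) + 184800 = 937/1116 + 184800 = 206237737/1116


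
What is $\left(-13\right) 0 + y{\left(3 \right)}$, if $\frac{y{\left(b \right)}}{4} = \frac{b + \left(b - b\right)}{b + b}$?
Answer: $2$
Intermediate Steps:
$y{\left(b \right)} = 2$ ($y{\left(b \right)} = 4 \frac{b + \left(b - b\right)}{b + b} = 4 \frac{b + 0}{2 b} = 4 b \frac{1}{2 b} = 4 \cdot \frac{1}{2} = 2$)
$\left(-13\right) 0 + y{\left(3 \right)} = \left(-13\right) 0 + 2 = 0 + 2 = 2$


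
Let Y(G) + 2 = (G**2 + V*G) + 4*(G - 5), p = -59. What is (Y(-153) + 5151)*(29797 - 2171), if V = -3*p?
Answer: 23343970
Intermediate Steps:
V = 177 (V = -3*(-59) = 177)
Y(G) = -22 + G**2 + 181*G (Y(G) = -2 + ((G**2 + 177*G) + 4*(G - 5)) = -2 + ((G**2 + 177*G) + 4*(-5 + G)) = -2 + ((G**2 + 177*G) + (-20 + 4*G)) = -2 + (-20 + G**2 + 181*G) = -22 + G**2 + 181*G)
(Y(-153) + 5151)*(29797 - 2171) = ((-22 + (-153)**2 + 181*(-153)) + 5151)*(29797 - 2171) = ((-22 + 23409 - 27693) + 5151)*27626 = (-4306 + 5151)*27626 = 845*27626 = 23343970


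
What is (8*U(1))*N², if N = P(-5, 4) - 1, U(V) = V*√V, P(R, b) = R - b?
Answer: 800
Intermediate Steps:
U(V) = V^(3/2)
N = -10 (N = (-5 - 1*4) - 1 = (-5 - 4) - 1 = -9 - 1 = -10)
(8*U(1))*N² = (8*1^(3/2))*(-10)² = (8*1)*100 = 8*100 = 800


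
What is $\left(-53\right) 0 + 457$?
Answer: $457$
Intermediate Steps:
$\left(-53\right) 0 + 457 = 0 + 457 = 457$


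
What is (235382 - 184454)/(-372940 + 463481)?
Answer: 50928/90541 ≈ 0.56249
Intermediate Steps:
(235382 - 184454)/(-372940 + 463481) = 50928/90541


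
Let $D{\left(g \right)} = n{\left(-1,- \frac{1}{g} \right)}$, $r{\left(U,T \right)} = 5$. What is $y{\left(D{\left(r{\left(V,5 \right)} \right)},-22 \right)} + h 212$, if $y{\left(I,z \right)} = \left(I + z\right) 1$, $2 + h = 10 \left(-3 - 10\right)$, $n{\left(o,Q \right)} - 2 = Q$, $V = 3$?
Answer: $- \frac{140021}{5} \approx -28004.0$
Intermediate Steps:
$n{\left(o,Q \right)} = 2 + Q$
$h = -132$ ($h = -2 + 10 \left(-3 - 10\right) = -2 + 10 \left(-13\right) = -2 - 130 = -132$)
$D{\left(g \right)} = 2 - \frac{1}{g}$
$y{\left(I,z \right)} = I + z$
$y{\left(D{\left(r{\left(V,5 \right)} \right)},-22 \right)} + h 212 = \left(\left(2 - \frac{1}{5}\right) - 22\right) - 27984 = \left(\frac{9}{5} - 22\right) - 27984 = - \frac{101}{5} - 27984 = - \frac{140021}{5}$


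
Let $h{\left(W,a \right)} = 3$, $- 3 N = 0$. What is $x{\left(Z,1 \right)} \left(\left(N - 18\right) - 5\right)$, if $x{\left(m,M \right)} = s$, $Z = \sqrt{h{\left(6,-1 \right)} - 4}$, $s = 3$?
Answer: $-69$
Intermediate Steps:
$N = 0$ ($N = \left(- \frac{1}{3}\right) 0 = 0$)
$Z = i$ ($Z = \sqrt{3 - 4} = \sqrt{-1} = i \approx 1.0 i$)
$x{\left(m,M \right)} = 3$
$x{\left(Z,1 \right)} \left(\left(N - 18\right) - 5\right) = 3 \left(\left(0 - 18\right) - 5\right) = 3 \left(-18 - 5\right) = 3 \left(-23\right) = -69$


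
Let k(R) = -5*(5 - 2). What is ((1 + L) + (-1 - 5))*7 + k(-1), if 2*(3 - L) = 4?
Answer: -43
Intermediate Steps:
k(R) = -15 (k(R) = -5*3 = -15)
L = 1 (L = 3 - ½*4 = 3 - 2 = 1)
((1 + L) + (-1 - 5))*7 + k(-1) = ((1 + 1) + (-1 - 5))*7 - 15 = (2 - 6)*7 - 15 = -4*7 - 15 = -28 - 15 = -43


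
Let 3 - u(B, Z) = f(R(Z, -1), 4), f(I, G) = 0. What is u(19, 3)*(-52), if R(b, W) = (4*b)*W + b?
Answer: -156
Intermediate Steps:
R(b, W) = b + 4*W*b (R(b, W) = 4*W*b + b = b + 4*W*b)
u(B, Z) = 3 (u(B, Z) = 3 - 1*0 = 3 + 0 = 3)
u(19, 3)*(-52) = 3*(-52) = -156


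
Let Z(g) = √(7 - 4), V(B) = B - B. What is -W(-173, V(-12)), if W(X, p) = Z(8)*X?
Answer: 173*√3 ≈ 299.64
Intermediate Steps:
V(B) = 0
Z(g) = √3
W(X, p) = X*√3 (W(X, p) = √3*X = X*√3)
-W(-173, V(-12)) = -(-173)*√3 = 173*√3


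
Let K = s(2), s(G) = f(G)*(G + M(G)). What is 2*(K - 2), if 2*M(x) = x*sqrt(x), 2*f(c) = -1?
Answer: -6 - sqrt(2) ≈ -7.4142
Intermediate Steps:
f(c) = -1/2 (f(c) = (1/2)*(-1) = -1/2)
M(x) = x**(3/2)/2 (M(x) = (x*sqrt(x))/2 = x**(3/2)/2)
s(G) = -G/2 - G**(3/2)/4 (s(G) = -(G + G**(3/2)/2)/2 = -G/2 - G**(3/2)/4)
K = -1 - sqrt(2)/2 (K = -1/2*2 - sqrt(2)/2 = -1 - sqrt(2)/2 ≈ -1.7071)
2*(K - 2) = 2*((-1 - sqrt(2)/2) - 2) = 2*(-3 - sqrt(2)/2) = -6 - sqrt(2)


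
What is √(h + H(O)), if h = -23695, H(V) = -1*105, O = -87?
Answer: 10*I*√238 ≈ 154.27*I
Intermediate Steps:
H(V) = -105
√(h + H(O)) = √(-23695 - 105) = √(-23800) = 10*I*√238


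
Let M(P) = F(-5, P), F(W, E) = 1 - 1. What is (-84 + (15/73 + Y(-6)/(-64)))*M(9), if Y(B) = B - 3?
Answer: 0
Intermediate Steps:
Y(B) = -3 + B
F(W, E) = 0
M(P) = 0
(-84 + (15/73 + Y(-6)/(-64)))*M(9) = (-84 + (15/73 + (-3 - 6)/(-64)))*0 = (-84 + (15*(1/73) - 9*(-1/64)))*0 = (-84 + (15/73 + 9/64))*0 = (-84 + 1617/4672)*0 = -390831/4672*0 = 0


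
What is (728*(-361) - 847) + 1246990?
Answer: 983335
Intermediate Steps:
(728*(-361) - 847) + 1246990 = (-262808 - 847) + 1246990 = -263655 + 1246990 = 983335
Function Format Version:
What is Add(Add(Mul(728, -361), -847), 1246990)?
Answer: 983335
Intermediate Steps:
Add(Add(Mul(728, -361), -847), 1246990) = Add(Add(-262808, -847), 1246990) = Add(-263655, 1246990) = 983335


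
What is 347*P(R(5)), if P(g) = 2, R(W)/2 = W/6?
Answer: 694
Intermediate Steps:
R(W) = W/3 (R(W) = 2*(W/6) = W/3)
347*P(R(5)) = 347*2 = 694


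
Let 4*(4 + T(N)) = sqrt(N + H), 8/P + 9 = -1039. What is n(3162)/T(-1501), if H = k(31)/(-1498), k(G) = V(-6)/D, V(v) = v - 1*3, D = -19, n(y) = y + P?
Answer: -754531718528/6551014333 - 1656884*I*sqrt(1215938507602)/6551014333 ≈ -115.18 - 278.89*I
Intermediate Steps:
P = -1/131 (P = 8/(-9 - 1039) = 8/(-1048) = 8*(-1/1048) = -1/131 ≈ -0.0076336)
n(y) = -1/131 + y (n(y) = y - 1/131 = -1/131 + y)
V(v) = -3 + v (V(v) = v - 3 = -3 + v)
k(G) = 9/19 (k(G) = (-3 - 6)/(-19) = -9*(-1/19) = 9/19)
H = -9/28462 (H = (9/19)/(-1498) = (9/19)*(-1/1498) = -9/28462 ≈ -0.00031621)
T(N) = -4 + sqrt(-9/28462 + N)/4 (T(N) = -4 + sqrt(N - 9/28462)/4 = -4 + sqrt(-9/28462 + N)/4)
n(3162)/T(-1501) = (-1/131 + 3162)/(-4 + sqrt(-256158 + 810085444*(-1501))/113848) = 414221/(131*(-4 + sqrt(-256158 - 1215938251444)/113848)) = 414221/(131*(-4 + sqrt(-1215938507602)/113848)) = 414221/(131*(-4 + (I*sqrt(1215938507602))/113848)) = 414221/(131*(-4 + I*sqrt(1215938507602)/113848))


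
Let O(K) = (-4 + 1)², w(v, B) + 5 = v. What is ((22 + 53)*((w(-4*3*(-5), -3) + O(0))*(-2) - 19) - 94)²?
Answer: 123632161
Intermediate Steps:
w(v, B) = -5 + v
O(K) = 9 (O(K) = (-3)² = 9)
((22 + 53)*((w(-4*3*(-5), -3) + O(0))*(-2) - 19) - 94)² = ((22 + 53)*(((-5 - 4*3*(-5)) + 9)*(-2) - 19) - 94)² = (75*(((-5 - 12*(-5)) + 9)*(-2) - 19) - 94)² = (75*(((-5 + 60) + 9)*(-2) - 19) - 94)² = (75*((55 + 9)*(-2) - 19) - 94)² = (75*(64*(-2) - 19) - 94)² = (75*(-128 - 19) - 94)² = (75*(-147) - 94)² = (-11025 - 94)² = (-11119)² = 123632161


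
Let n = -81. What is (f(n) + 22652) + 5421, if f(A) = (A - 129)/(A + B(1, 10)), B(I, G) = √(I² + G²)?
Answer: 18136859/646 + 21*√101/646 ≈ 28076.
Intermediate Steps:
B(I, G) = √(G² + I²)
f(A) = (-129 + A)/(A + √101) (f(A) = (A - 129)/(A + √(10² + 1²)) = (-129 + A)/(A + √(100 + 1)) = (-129 + A)/(A + √101))
(f(n) + 22652) + 5421 = ((-129 - 81)/(-81 + √101) + 22652) + 5421 = (-210/(-81 + √101) + 22652) + 5421 = (22652 - 210/(-81 + √101)) + 5421 = 28073 - 210/(-81 + √101)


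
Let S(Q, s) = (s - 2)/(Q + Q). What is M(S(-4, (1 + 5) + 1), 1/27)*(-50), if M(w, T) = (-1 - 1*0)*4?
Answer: 200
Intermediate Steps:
S(Q, s) = (-2 + s)/(2*Q) (S(Q, s) = (-2 + s)/((2*Q)) = (-2 + s)*(1/(2*Q)) = (-2 + s)/(2*Q))
M(w, T) = -4 (M(w, T) = (-1 + 0)*4 = -1*4 = -4)
M(S(-4, (1 + 5) + 1), 1/27)*(-50) = -4*(-50) = 200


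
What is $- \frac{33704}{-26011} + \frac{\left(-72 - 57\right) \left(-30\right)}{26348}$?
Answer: $\frac{494347781}{342668914} \approx 1.4426$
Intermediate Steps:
$- \frac{33704}{-26011} + \frac{\left(-72 - 57\right) \left(-30\right)}{26348} = \left(-33704\right) \left(- \frac{1}{26011}\right) + \left(-129\right) \left(-30\right) \frac{1}{26348} = \frac{33704}{26011} + 3870 \cdot \frac{1}{26348} = \frac{33704}{26011} + \frac{1935}{13174} = \frac{494347781}{342668914}$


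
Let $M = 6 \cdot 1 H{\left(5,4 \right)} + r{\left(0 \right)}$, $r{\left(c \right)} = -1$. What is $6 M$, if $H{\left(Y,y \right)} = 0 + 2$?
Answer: $66$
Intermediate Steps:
$H{\left(Y,y \right)} = 2$
$M = 11$ ($M = 6 \cdot 1 \cdot 2 - 1 = 6 \cdot 2 - 1 = 12 - 1 = 11$)
$6 M = 6 \cdot 11 = 66$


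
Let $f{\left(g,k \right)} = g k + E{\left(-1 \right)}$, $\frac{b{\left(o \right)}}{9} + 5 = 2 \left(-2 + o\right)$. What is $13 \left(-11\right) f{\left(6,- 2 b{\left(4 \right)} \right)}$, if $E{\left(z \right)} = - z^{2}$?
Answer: $-15301$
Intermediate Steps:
$b{\left(o \right)} = -81 + 18 o$ ($b{\left(o \right)} = -45 + 9 \cdot 2 \left(-2 + o\right) = -45 + 9 \left(-4 + 2 o\right) = -45 + \left(-36 + 18 o\right) = -81 + 18 o$)
$f{\left(g,k \right)} = -1 + g k$ ($f{\left(g,k \right)} = g k - \left(-1\right)^{2} = g k - 1 = -1 + g k$)
$13 \left(-11\right) f{\left(6,- 2 b{\left(4 \right)} \right)} = 13 \left(-11\right) \left(-1 + 6 \left(- 2 \left(-81 + 18 \cdot 4\right)\right)\right) = - 143 \left(-1 + 6 \left(- 2 \left(-81 + 72\right)\right)\right) = - 143 \left(-1 + 6 \left(\left(-2\right) \left(-9\right)\right)\right) = - 143 \left(-1 + 6 \cdot 18\right) = - 143 \left(-1 + 108\right) = \left(-143\right) 107 = -15301$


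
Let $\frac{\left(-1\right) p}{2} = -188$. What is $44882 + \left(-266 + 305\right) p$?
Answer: $59546$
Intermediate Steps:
$p = 376$ ($p = \left(-2\right) \left(-188\right) = 376$)
$44882 + \left(-266 + 305\right) p = 44882 + \left(-266 + 305\right) 376 = 44882 + 39 \cdot 376 = 44882 + 14664 = 59546$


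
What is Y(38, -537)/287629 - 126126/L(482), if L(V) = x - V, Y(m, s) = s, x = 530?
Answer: -6046253505/2301032 ≈ -2627.6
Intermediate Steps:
L(V) = 530 - V
Y(38, -537)/287629 - 126126/L(482) = -537/287629 - 126126/(530 - 1*482) = -537*1/287629 - 126126/(530 - 482) = -537/287629 - 126126/48 = -537/287629 - 126126*1/48 = -537/287629 - 21021/8 = -6046253505/2301032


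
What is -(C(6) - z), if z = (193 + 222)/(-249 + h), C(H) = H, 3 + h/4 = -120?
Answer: -4861/741 ≈ -6.5601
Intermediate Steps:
h = -492 (h = -12 + 4*(-120) = -12 - 480 = -492)
z = -415/741 (z = (193 + 222)/(-249 - 492) = 415/(-741) = 415*(-1/741) = -415/741 ≈ -0.56005)
-(C(6) - z) = -(6 - 1*(-415/741)) = -(6 + 415/741) = -1*4861/741 = -4861/741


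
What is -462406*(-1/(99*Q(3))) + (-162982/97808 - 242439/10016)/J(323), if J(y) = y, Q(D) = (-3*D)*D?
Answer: -9149044351487651/52862803643232 ≈ -173.07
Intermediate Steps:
Q(D) = -3*D²
-462406*(-1/(99*Q(3))) + (-162982/97808 - 242439/10016)/J(323) = -462406/((-9*11)*(-3*3²)) + (-162982/97808 - 242439/10016)/323 = -462406/((-(-297)*9)) + (-162982*1/97808 - 242439*1/10016)*(1/323) = -462406/((-99*(-27))) + (-81491/48904 - 242439/10016)*(1/323) = -462406/2673 - 1584056339/61227808*1/323 = -462406*1/2673 - 1584056339/19776581984 = -462406/2673 - 1584056339/19776581984 = -9149044351487651/52862803643232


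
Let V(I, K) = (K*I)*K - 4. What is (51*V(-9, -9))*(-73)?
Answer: 2728959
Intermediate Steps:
V(I, K) = -4 + I*K² (V(I, K) = (I*K)*K - 4 = I*K² - 4 = -4 + I*K²)
(51*V(-9, -9))*(-73) = (51*(-4 - 9*(-9)²))*(-73) = (51*(-4 - 9*81))*(-73) = (51*(-4 - 729))*(-73) = (51*(-733))*(-73) = -37383*(-73) = 2728959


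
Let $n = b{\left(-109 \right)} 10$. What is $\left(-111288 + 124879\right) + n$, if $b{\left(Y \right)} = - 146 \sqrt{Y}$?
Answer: $13591 - 1460 i \sqrt{109} \approx 13591.0 - 15243.0 i$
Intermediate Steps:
$n = - 1460 i \sqrt{109}$ ($n = - 146 \sqrt{-109} \cdot 10 = - 146 i \sqrt{109} \cdot 10 = - 1460 i \sqrt{109} \approx - 15243.0 i$)
$\left(-111288 + 124879\right) + n = \left(-111288 + 124879\right) - 1460 i \sqrt{109} = 13591 - 1460 i \sqrt{109}$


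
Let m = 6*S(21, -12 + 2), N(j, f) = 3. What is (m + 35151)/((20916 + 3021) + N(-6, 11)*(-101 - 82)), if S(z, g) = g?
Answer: 11697/7796 ≈ 1.5004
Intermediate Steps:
m = -60 (m = 6*(-12 + 2) = 6*(-10) = -60)
(m + 35151)/((20916 + 3021) + N(-6, 11)*(-101 - 82)) = (-60 + 35151)/((20916 + 3021) + 3*(-101 - 82)) = 35091/(23937 + 3*(-183)) = 35091/(23937 - 549) = 35091/23388 = 35091*(1/23388) = 11697/7796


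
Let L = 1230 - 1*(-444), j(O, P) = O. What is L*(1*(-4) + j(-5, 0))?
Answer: -15066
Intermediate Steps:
L = 1674 (L = 1230 + 444 = 1674)
L*(1*(-4) + j(-5, 0)) = 1674*(1*(-4) - 5) = 1674*(-4 - 5) = 1674*(-9) = -15066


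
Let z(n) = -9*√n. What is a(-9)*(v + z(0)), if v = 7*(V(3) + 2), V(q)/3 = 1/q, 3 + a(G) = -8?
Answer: -231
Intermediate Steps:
a(G) = -11 (a(G) = -3 - 8 = -11)
V(q) = 3/q (V(q) = 3*(1/q) = 3/q)
v = 21 (v = 7*(3/3 + 2) = 7*(3*(⅓) + 2) = 7*(1 + 2) = 7*3 = 21)
a(-9)*(v + z(0)) = -11*(21 - 9*√0) = -11*(21 - 9*0) = -11*(21 + 0) = -11*21 = -231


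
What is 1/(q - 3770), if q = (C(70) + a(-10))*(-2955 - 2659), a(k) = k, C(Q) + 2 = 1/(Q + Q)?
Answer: 10/635579 ≈ 1.5734e-5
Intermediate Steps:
C(Q) = -2 + 1/(2*Q) (C(Q) = -2 + 1/(Q + Q) = -2 + 1/(2*Q))
q = 673279/10 (q = ((-2 + (1/2)/70) - 10)*(-2955 - 2659) = ((-2 + (1/2)*(1/70)) - 10)*(-5614) = ((-2 + 1/140) - 10)*(-5614) = (-279/140 - 10)*(-5614) = -1679/140*(-5614) = 673279/10 ≈ 67328.)
1/(q - 3770) = 1/(673279/10 - 3770) = 1/(635579/10) = 10/635579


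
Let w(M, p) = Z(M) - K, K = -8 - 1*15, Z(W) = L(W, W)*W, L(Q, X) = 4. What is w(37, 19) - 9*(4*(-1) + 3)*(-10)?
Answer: 81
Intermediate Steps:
Z(W) = 4*W
K = -23 (K = -8 - 15 = -23)
w(M, p) = 23 + 4*M (w(M, p) = 4*M - 1*(-23) = 4*M + 23 = 23 + 4*M)
w(37, 19) - 9*(4*(-1) + 3)*(-10) = (23 + 4*37) - 9*(4*(-1) + 3)*(-10) = (23 + 148) - 9*(-4 + 3)*(-10) = 171 - 9*(-1)*(-10) = 171 + 9*(-10) = 171 - 90 = 81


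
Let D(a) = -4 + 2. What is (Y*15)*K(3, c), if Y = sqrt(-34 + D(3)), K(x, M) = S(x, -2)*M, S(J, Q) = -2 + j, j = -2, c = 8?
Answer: -2880*I ≈ -2880.0*I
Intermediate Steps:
D(a) = -2
S(J, Q) = -4 (S(J, Q) = -2 - 2 = -4)
K(x, M) = -4*M
Y = 6*I (Y = sqrt(-34 - 2) = sqrt(-36) = 6*I ≈ 6.0*I)
(Y*15)*K(3, c) = ((6*I)*15)*(-4*8) = (90*I)*(-32) = -2880*I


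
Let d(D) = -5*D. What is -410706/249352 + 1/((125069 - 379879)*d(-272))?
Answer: -17790839327369/10801355130400 ≈ -1.6471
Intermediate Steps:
-410706/249352 + 1/((125069 - 379879)*d(-272)) = -410706/249352 + 1/((125069 - 379879)*((-5*(-272)))) = -410706*1/249352 + 1/(-254810*1360) = -205353/124676 - 1/254810*1/1360 = -205353/124676 - 1/346541600 = -17790839327369/10801355130400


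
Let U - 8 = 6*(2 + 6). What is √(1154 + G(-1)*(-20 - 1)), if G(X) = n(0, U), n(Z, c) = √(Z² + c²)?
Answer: I*√22 ≈ 4.6904*I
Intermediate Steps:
U = 56 (U = 8 + 6*(2 + 6) = 8 + 6*8 = 8 + 48 = 56)
G(X) = 56 (G(X) = √(0² + 56²) = √(0 + 3136) = √3136 = 56)
√(1154 + G(-1)*(-20 - 1)) = √(1154 + 56*(-20 - 1)) = √(1154 + 56*(-21)) = √(1154 - 1176) = √(-22) = I*√22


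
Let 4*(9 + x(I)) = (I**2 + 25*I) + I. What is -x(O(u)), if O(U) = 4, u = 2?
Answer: -21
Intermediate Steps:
x(I) = -9 + I**2/4 + 13*I/2 (x(I) = -9 + ((I**2 + 25*I) + I)/4 = -9 + (I**2 + 26*I)/4 = -9 + (I**2/4 + 13*I/2) = -9 + I**2/4 + 13*I/2)
-x(O(u)) = -(-9 + (1/4)*4**2 + (13/2)*4) = -(-9 + (1/4)*16 + 26) = -(-9 + 4 + 26) = -1*21 = -21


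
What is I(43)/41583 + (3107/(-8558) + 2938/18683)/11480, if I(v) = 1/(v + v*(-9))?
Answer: -59065273777303/3282048978716341680 ≈ -1.7996e-5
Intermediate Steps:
I(v) = -1/(8*v) (I(v) = 1/(v - 9*v) = 1/(-8*v) = -1/(8*v))
I(43)/41583 + (3107/(-8558) + 2938/18683)/11480 = -1/8/43/41583 + (3107/(-8558) + 2938/18683)/11480 = -1/8*1/43*(1/41583) + (3107*(-1/8558) + 2938*(1/18683))*(1/11480) = -1/344*1/41583 + (-3107/8558 + 2938/18683)*(1/11480) = -1/14304552 - 32904677/159889114*1/11480 = -1/14304552 - 32904677/1835527028720 = -59065273777303/3282048978716341680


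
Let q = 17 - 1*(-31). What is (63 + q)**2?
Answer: 12321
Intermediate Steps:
q = 48 (q = 17 + 31 = 48)
(63 + q)**2 = (63 + 48)**2 = 111**2 = 12321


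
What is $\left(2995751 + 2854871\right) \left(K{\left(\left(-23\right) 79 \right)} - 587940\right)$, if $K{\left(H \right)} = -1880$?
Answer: $-3450813868040$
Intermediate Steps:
$\left(2995751 + 2854871\right) \left(K{\left(\left(-23\right) 79 \right)} - 587940\right) = \left(2995751 + 2854871\right) \left(-1880 - 587940\right) = 5850622 \left(-589820\right) = -3450813868040$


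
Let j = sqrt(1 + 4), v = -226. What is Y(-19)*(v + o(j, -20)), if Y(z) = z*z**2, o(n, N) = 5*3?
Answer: 1447249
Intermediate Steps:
j = sqrt(5) ≈ 2.2361
o(n, N) = 15
Y(z) = z**3
Y(-19)*(v + o(j, -20)) = (-19)**3*(-226 + 15) = -6859*(-211) = 1447249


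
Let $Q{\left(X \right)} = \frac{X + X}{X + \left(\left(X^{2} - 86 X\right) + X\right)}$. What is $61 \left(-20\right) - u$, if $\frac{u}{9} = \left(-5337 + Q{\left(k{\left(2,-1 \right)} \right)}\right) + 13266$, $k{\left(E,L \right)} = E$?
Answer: $- \frac{2975812}{41} \approx -72581.0$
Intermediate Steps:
$Q{\left(X \right)} = \frac{2 X}{X^{2} - 84 X}$ ($Q{\left(X \right)} = \frac{2 X}{X + \left(X^{2} - 85 X\right)} = \frac{2 X}{X^{2} - 84 X}$)
$u = \frac{2925792}{41}$ ($u = 9 \left(\left(-5337 + \frac{2}{-84 + 2}\right) + 13266\right) = 9 \left(\left(-5337 + \frac{2}{-82}\right) + 13266\right) = 9 \left(\left(-5337 + 2 \left(- \frac{1}{82}\right)\right) + 13266\right) = 9 \left(\left(-5337 - \frac{1}{41}\right) + 13266\right) = 9 \left(- \frac{218818}{41} + 13266\right) = 9 \cdot \frac{325088}{41} = \frac{2925792}{41} \approx 71361.0$)
$61 \left(-20\right) - u = 61 \left(-20\right) - \frac{2925792}{41} = -1220 - \frac{2925792}{41} = - \frac{2975812}{41}$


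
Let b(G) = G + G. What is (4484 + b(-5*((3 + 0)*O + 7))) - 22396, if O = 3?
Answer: -18072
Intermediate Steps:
b(G) = 2*G
(4484 + b(-5*((3 + 0)*O + 7))) - 22396 = (4484 + 2*(-5*((3 + 0)*3 + 7))) - 22396 = (4484 + 2*(-5*(3*3 + 7))) - 22396 = (4484 + 2*(-5*(9 + 7))) - 22396 = (4484 + 2*(-5*16)) - 22396 = (4484 + 2*(-80)) - 22396 = (4484 - 160) - 22396 = 4324 - 22396 = -18072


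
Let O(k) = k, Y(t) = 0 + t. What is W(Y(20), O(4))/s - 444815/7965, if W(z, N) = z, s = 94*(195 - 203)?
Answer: -16733009/299484 ≈ -55.873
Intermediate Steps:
Y(t) = t
s = -752 (s = 94*(-8) = -752)
W(Y(20), O(4))/s - 444815/7965 = 20/(-752) - 444815/7965 = 20*(-1/752) - 444815*1/7965 = -5/188 - 88963/1593 = -16733009/299484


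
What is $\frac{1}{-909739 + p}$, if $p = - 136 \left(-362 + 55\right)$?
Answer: $- \frac{1}{867987} \approx -1.1521 \cdot 10^{-6}$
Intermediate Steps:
$p = 41752$ ($p = \left(-136\right) \left(-307\right) = 41752$)
$\frac{1}{-909739 + p} = \frac{1}{-909739 + 41752} = \frac{1}{-867987} = - \frac{1}{867987}$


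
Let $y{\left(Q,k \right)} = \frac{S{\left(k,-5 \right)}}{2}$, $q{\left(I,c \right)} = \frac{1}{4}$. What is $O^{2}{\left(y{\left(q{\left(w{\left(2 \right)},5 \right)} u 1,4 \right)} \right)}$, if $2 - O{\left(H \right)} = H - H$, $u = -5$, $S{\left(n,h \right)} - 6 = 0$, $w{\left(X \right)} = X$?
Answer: $4$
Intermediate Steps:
$q{\left(I,c \right)} = \frac{1}{4}$
$S{\left(n,h \right)} = 6$ ($S{\left(n,h \right)} = 6 + 0 = 6$)
$y{\left(Q,k \right)} = 3$ ($y{\left(Q,k \right)} = \frac{6}{2} = 6 \cdot \frac{1}{2} = 3$)
$O{\left(H \right)} = 2$ ($O{\left(H \right)} = 2 - \left(H - H\right) = 2 - 0 = 2 + 0 = 2$)
$O^{2}{\left(y{\left(q{\left(w{\left(2 \right)},5 \right)} u 1,4 \right)} \right)} = 2^{2} = 4$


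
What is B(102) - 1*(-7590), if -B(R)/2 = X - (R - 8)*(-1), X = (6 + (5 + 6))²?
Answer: 6824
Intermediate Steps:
X = 289 (X = (6 + 11)² = 17² = 289)
B(R) = -562 - 2*R (B(R) = -2*(289 - (R - 8)*(-1)) = -2*(289 - (-8 + R)*(-1)) = -2*(289 - (8 - R)) = -2*(289 + (-8 + R)) = -2*(281 + R) = -562 - 2*R)
B(102) - 1*(-7590) = (-562 - 2*102) - 1*(-7590) = (-562 - 204) + 7590 = -766 + 7590 = 6824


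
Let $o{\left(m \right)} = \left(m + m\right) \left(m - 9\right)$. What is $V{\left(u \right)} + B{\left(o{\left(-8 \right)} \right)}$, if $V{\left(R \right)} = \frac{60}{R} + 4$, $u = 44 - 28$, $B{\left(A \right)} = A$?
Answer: $\frac{1119}{4} \approx 279.75$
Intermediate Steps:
$o{\left(m \right)} = 2 m \left(-9 + m\right)$
$u = 16$
$V{\left(R \right)} = 4 + \frac{60}{R}$
$V{\left(u \right)} + B{\left(o{\left(-8 \right)} \right)} = \left(4 + \frac{60}{16}\right) + 2 \left(-8\right) \left(-9 - 8\right) = \left(4 + 60 \cdot \frac{1}{16}\right) + 2 \left(-8\right) \left(-17\right) = \left(4 + \frac{15}{4}\right) + 272 = \frac{31}{4} + 272 = \frac{1119}{4}$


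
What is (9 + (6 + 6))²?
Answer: 441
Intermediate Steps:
(9 + (6 + 6))² = (9 + 12)² = 21² = 441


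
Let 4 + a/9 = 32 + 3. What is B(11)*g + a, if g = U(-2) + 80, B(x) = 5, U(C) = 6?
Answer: 709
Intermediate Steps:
g = 86 (g = 6 + 80 = 86)
a = 279 (a = -36 + 9*(32 + 3) = -36 + 9*35 = -36 + 315 = 279)
B(11)*g + a = 5*86 + 279 = 430 + 279 = 709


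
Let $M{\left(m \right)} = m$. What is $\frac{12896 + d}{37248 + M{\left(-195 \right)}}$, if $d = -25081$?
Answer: $- \frac{12185}{37053} \approx -0.32885$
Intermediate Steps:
$\frac{12896 + d}{37248 + M{\left(-195 \right)}} = \frac{12896 - 25081}{37248 - 195} = - \frac{12185}{37053}$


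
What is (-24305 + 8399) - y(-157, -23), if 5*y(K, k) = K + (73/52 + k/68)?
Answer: -35083337/2210 ≈ -15875.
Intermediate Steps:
y(K, k) = 73/260 + K/5 + k/340 (y(K, k) = (K + (73/52 + k/68))/5 = (73/52 + K + k/68)/5 = 73/260 + K/5 + k/340)
(-24305 + 8399) - y(-157, -23) = (-24305 + 8399) - (73/260 + (⅕)*(-157) + (1/340)*(-23)) = -15906 - (73/260 - 157/5 - 23/340) = -15906 - 1*(-68923/2210) = -15906 + 68923/2210 = -35083337/2210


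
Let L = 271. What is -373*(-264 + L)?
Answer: -2611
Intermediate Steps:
-373*(-264 + L) = -373*(-264 + 271) = -373*7 = -2611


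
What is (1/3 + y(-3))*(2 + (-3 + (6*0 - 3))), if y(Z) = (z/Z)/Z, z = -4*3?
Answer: 4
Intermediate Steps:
z = -12
y(Z) = -12/Z² (y(Z) = (-12/Z)/Z = -12/Z²)
(1/3 + y(-3))*(2 + (-3 + (6*0 - 3))) = (1/3 - 12/(-3)²)*(2 + (-3 + (6*0 - 3))) = (⅓ - 12*⅑)*(2 + (-3 + (0 - 3))) = (⅓ - 4/3)*(2 + (-3 - 3)) = -(2 - 6) = -1*(-4) = 4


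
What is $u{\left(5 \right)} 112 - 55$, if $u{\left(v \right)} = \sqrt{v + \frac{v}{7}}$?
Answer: $-55 + 32 \sqrt{70} \approx 212.73$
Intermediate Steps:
$u{\left(v \right)} = \frac{2 \sqrt{14} \sqrt{v}}{7}$ ($u{\left(v \right)} = \sqrt{v + v \frac{1}{7}} = \sqrt{v + \frac{v}{7}} = \sqrt{\frac{8 v}{7}} = \frac{2 \sqrt{14} \sqrt{v}}{7}$)
$u{\left(5 \right)} 112 - 55 = \frac{2 \sqrt{14} \sqrt{5}}{7} \cdot 112 - 55 = \frac{2 \sqrt{70}}{7} \cdot 112 - 55 = 32 \sqrt{70} - 55 = -55 + 32 \sqrt{70}$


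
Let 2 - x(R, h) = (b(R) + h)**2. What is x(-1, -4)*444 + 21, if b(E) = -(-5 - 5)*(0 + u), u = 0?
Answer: -6195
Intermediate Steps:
b(E) = 0 (b(E) = -(-5 - 5)*(0 + 0) = -(-10)*0 = -1*0 = 0)
x(R, h) = 2 - h**2 (x(R, h) = 2 - (0 + h)**2 = 2 - h**2)
x(-1, -4)*444 + 21 = (2 - 1*(-4)**2)*444 + 21 = (2 - 1*16)*444 + 21 = (2 - 16)*444 + 21 = -14*444 + 21 = -6216 + 21 = -6195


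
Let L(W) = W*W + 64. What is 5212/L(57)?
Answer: 5212/3313 ≈ 1.5732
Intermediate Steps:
L(W) = 64 + W**2 (L(W) = W**2 + 64 = 64 + W**2)
5212/L(57) = 5212/(64 + 57**2) = 5212/(64 + 3249) = 5212/3313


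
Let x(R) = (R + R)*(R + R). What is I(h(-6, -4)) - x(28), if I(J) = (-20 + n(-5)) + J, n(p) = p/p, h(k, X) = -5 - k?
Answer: -3154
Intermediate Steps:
n(p) = 1
x(R) = 4*R² (x(R) = (2*R)*(2*R) = 4*R²)
I(J) = -19 + J (I(J) = (-20 + 1) + J = -19 + J)
I(h(-6, -4)) - x(28) = (-19 + (-5 - 1*(-6))) - 4*28² = (-19 + (-5 + 6)) - 4*784 = (-19 + 1) - 1*3136 = -18 - 3136 = -3154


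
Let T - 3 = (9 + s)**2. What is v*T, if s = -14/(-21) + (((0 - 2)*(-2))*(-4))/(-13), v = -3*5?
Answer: -925940/507 ≈ -1826.3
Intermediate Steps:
v = -15
s = 74/39 (s = -14*(-1/21) + (-2*(-2)*(-4))*(-1/13) = 2/3 + (4*(-4))*(-1/13) = 2/3 - 16*(-1/13) = 2/3 + 16/13 = 74/39 ≈ 1.8974)
T = 185188/1521 (T = 3 + (9 + 74/39)**2 = 3 + (425/39)**2 = 3 + 180625/1521 = 185188/1521 ≈ 121.75)
v*T = -15*185188/1521 = -925940/507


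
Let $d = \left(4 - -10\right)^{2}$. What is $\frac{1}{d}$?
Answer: $\frac{1}{196} \approx 0.005102$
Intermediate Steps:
$d = 196$ ($d = \left(4 + 10\right)^{2} = 14^{2} = 196$)
$\frac{1}{d} = \frac{1}{196}$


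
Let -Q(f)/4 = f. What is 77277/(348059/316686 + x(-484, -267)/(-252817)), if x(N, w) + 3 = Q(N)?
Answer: 6187075162009974/87383078165 ≈ 70804.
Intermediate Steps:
Q(f) = -4*f
x(N, w) = -3 - 4*N
77277/(348059/316686 + x(-484, -267)/(-252817)) = 77277/(348059/316686 + (-3 - 4*(-484))/(-252817)) = 77277/(348059*(1/316686) + (-3 + 1936)*(-1/252817)) = 77277/(348059/316686 + 1933*(-1/252817)) = 77277/(348059/316686 - 1933/252817) = 77277/(87383078165/80063604462) = 77277*(80063604462/87383078165) = 6187075162009974/87383078165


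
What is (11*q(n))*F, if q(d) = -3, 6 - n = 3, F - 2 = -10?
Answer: 264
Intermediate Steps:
F = -8 (F = 2 - 10 = -8)
n = 3 (n = 6 - 1*3 = 6 - 3 = 3)
(11*q(n))*F = (11*(-3))*(-8) = -33*(-8) = 264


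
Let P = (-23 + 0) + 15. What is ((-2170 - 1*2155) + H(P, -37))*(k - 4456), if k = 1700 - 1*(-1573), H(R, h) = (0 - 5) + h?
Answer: 5166161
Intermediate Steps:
P = -8 (P = -23 + 15 = -8)
H(R, h) = -5 + h
k = 3273 (k = 1700 + 1573 = 3273)
((-2170 - 1*2155) + H(P, -37))*(k - 4456) = ((-2170 - 1*2155) + (-5 - 37))*(3273 - 4456) = ((-2170 - 2155) - 42)*(-1183) = (-4325 - 42)*(-1183) = -4367*(-1183) = 5166161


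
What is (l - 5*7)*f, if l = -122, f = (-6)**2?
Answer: -5652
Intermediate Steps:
f = 36
(l - 5*7)*f = (-122 - 5*7)*36 = (-122 - 35)*36 = -157*36 = -5652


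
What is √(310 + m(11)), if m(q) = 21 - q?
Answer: 8*√5 ≈ 17.889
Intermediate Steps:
√(310 + m(11)) = √(310 + (21 - 1*11)) = √(310 + (21 - 11)) = √(310 + 10) = √320 = 8*√5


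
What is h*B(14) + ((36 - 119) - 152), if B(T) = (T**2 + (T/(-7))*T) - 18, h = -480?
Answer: -72235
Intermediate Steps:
B(T) = -18 + 6*T**2/7 (B(T) = (T**2 + (T*(-1/7))*T) - 18 = (T**2 + (-T/7)*T) - 18 = (T**2 - T**2/7) - 18 = 6*T**2/7 - 18 = -18 + 6*T**2/7)
h*B(14) + ((36 - 119) - 152) = -480*(-18 + (6/7)*14**2) + ((36 - 119) - 152) = -480*(-18 + (6/7)*196) + (-83 - 152) = -480*(-18 + 168) - 235 = -480*150 - 235 = -72000 - 235 = -72235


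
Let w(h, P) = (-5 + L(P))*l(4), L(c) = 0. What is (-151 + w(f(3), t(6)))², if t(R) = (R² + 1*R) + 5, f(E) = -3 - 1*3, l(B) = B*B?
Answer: 53361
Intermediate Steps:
l(B) = B²
f(E) = -6 (f(E) = -3 - 3 = -6)
t(R) = 5 + R + R² (t(R) = (R² + R) + 5 = (R + R²) + 5 = 5 + R + R²)
w(h, P) = -80 (w(h, P) = (-5 + 0)*4² = -5*16 = -80)
(-151 + w(f(3), t(6)))² = (-151 - 80)² = (-231)² = 53361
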